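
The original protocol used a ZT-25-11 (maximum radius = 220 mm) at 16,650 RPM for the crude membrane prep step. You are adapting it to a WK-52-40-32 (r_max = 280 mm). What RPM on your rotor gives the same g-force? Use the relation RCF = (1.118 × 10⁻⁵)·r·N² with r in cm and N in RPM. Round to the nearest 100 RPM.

Original rotor: r = 220 mm = 22.0 cm
RCF_original = 1.118 × 10⁻⁵ × 22 × (16650)² = 1.118 × 10⁻⁵ × 22 × 277,222,500 ≈ 68,185.6 × g
Your rotor: r = 280 mm = 28.0 cm
68,185.6 = 1.118 × 10⁻⁵ × 28 × N²
N² = 68,185.6 / (31.304 × 10⁻⁵) = 217,817,531
N ≈ √217,817,531 ≈ 14,758.6

≈ 14800 RPM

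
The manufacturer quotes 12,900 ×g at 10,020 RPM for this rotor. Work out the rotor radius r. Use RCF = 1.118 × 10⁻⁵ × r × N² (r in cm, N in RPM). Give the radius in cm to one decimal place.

11.5 cm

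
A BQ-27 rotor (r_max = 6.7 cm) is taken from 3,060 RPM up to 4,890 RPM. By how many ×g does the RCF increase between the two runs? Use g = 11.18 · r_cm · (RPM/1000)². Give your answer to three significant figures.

1090 ×g

RCF₁ = 11.18 × 6.7 × (3.06)² = 11.18 × 6.7 × 9.3636 ≈ 701.4 × g
RCF₂ = 11.18 × 6.7 × (4.89)² = 11.18 × 6.7 × 23.9121 ≈ 1,791.2 × g
Increase = 1,791.2 − 701.4 = 1,089.8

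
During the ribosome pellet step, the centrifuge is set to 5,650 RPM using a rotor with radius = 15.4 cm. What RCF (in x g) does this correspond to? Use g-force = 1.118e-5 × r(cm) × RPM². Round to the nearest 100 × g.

RCF = 1.118 × 10⁻⁵ × r × N²
RCF = 1.118 × 10⁻⁵ × 15.4 × (5650)² = 1.118 × 10⁻⁵ × 15.4 × 31,922,500 ≈ 5,496.2 × g

5500 x g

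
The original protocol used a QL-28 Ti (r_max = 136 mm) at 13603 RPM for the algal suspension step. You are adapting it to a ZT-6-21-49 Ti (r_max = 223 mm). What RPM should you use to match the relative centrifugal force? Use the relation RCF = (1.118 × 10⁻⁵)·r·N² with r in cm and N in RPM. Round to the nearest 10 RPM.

10620 RPM

Original rotor: r = 136 mm = 13.6 cm
RCF_original = 1.118 × 10⁻⁵ × 13.6 × (13603)² = 1.118 × 10⁻⁵ × 13.6 × 185,041,609 ≈ 28,135.2 × g
Your rotor: r = 223 mm = 22.3 cm
28,135.2 = 1.118 × 10⁻⁵ × 22.3 × N²
N² = 28,135.2 / (24.9314 × 10⁻⁵) = 112,850,462
N ≈ √112,850,462 ≈ 10,623.1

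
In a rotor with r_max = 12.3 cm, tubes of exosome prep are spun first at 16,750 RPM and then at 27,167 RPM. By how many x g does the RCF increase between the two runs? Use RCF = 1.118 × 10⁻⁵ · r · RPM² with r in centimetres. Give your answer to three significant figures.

≈ 62900 x g

RCF₁ = 1.118 × 10⁻⁵ × 12.3 × (16750)² = 1.118 × 10⁻⁵ × 12.3 × 280,562,500 ≈ 38,581.3 × g
RCF₂ = 1.118 × 10⁻⁵ × 12.3 × (27167)² = 1.118 × 10⁻⁵ × 12.3 × 738,045,889 ≈ 101,491.6 × g
Increase = 101,491.6 − 38,581.3 = 62,910.3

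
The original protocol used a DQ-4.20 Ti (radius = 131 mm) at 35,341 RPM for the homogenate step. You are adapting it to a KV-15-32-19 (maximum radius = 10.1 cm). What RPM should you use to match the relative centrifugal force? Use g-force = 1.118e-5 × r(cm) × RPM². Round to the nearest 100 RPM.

40200 RPM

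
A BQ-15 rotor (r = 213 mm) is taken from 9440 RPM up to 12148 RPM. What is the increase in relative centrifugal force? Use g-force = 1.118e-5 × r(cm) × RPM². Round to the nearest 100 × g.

≈ 13900 g

r = 213 mm = 21.3 cm
RCF₁ = 1.118 × 10⁻⁵ × 21.3 × (9440)² = 1.118 × 10⁻⁵ × 21.3 × 89,113,600 ≈ 21,221 × g
RCF₂ = 1.118 × 10⁻⁵ × 21.3 × (12148)² = 1.118 × 10⁻⁵ × 21.3 × 147,573,904 ≈ 35,142.4 × g
Increase = 35,142.4 − 21,221 = 13,921.4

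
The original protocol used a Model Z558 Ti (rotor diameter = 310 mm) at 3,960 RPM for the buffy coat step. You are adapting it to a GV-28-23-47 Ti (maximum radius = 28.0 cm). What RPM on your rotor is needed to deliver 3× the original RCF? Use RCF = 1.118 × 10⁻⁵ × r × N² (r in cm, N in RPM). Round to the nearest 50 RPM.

Original rotor: r = 310 mm / 2 = 155 mm = 15.5 cm
RCF = 1.118 × 10⁻⁵ × r × N²
RCF_original = 1.118 × 10⁻⁵ × 15.5 × (3960)² = 1.118 × 10⁻⁵ × 15.5 × 15,681,600 ≈ 2,717.5 × g
Target RCF = 3 × 2,717.5 ≈ 8,152.5 × g
8,152.5 = 1.118 × 10⁻⁵ × 28 × N²
N² = 8,152.5 / (31.304 × 10⁻⁵) = 26,042,998
N ≈ √26,042,998 ≈ 5,103.2

5100 RPM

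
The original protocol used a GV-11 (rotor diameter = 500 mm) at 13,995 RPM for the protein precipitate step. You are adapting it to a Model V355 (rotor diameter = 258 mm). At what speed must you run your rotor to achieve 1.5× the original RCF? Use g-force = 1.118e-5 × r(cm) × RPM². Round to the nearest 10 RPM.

23860 RPM

Original rotor: r = 500 mm / 2 = 250 mm = 25 cm
RCF_original = 1.118 × 10⁻⁵ × 25 × (13995)² = 1.118 × 10⁻⁵ × 25 × 195,860,025 ≈ 54,742.9 × g
Target RCF = 1.5 × 54,742.9 ≈ 82,114.4 × g
Your rotor: r = 258 mm / 2 = 129 mm = 12.9 cm
82,114.4 = 1.118 × 10⁻⁵ × 12.9 × N²
N² = 82,114.4 / (14.4222 × 10⁻⁵) = 569,361,124
N ≈ √569,361,124 ≈ 23,861.3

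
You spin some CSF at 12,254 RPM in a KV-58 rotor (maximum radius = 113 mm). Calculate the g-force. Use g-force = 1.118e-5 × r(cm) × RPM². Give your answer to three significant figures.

r = 113 mm = 11.3 cm
RCF = 1.118 × 10⁻⁵ × r × N²
RCF = 1.118 × 10⁻⁵ × 11.3 × (12254)² = 1.118 × 10⁻⁵ × 11.3 × 150,160,516 ≈ 18,970.4 × g

≈ 19000 g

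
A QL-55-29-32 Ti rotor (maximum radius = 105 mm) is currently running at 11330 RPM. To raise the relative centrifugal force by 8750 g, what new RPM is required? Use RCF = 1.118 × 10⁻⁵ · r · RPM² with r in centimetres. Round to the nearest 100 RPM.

14200 RPM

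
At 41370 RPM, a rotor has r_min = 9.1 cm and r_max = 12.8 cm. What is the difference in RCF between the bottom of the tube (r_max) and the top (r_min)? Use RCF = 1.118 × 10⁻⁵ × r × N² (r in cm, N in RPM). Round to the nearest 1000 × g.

71000 × g

ΔRCF = 1.118 × 10⁻⁵ × (r_max − r_min) × N² = 1.118 × 10⁻⁵ × 3.7 × 1,711,476,900 ≈ 70,797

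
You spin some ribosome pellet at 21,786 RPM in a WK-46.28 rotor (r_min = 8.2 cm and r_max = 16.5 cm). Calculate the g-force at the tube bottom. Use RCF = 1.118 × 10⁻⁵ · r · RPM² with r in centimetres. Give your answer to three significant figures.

Use r_max = 16.5 cm.
RCF = 1.118 × 10⁻⁵ × 16.5 × (21786)² = 1.118 × 10⁻⁵ × 16.5 × 474,629,796 ≈ 87,555 × g

87600 × g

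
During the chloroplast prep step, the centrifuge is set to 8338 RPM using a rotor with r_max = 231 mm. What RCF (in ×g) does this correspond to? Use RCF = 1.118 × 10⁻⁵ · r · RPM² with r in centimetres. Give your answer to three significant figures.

≈ 18000 ×g

r = 231 mm = 23.1 cm
RCF = 1.118 × 10⁻⁵ × r × N²
RCF = 1.118 × 10⁻⁵ × 23.1 × (8338)² = 1.118 × 10⁻⁵ × 23.1 × 69,522,244 ≈ 17,954.7 × g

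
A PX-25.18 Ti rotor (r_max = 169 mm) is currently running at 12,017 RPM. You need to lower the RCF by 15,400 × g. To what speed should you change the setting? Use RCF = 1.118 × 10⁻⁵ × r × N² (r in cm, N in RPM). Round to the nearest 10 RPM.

N₂ ≈ 7930 RPM

r = 169 mm = 16.9 cm
Current RCF = 1.118 × 10⁻⁵ × 16.9 × (12017)² = 1.118 × 10⁻⁵ × 16.9 × 144,408,289 ≈ 27,284.8 × g
Target RCF = 27,284.8 − 15,400 = 11,884.8 × g
N² = 11,884.8 / (18.8942 × 10⁻⁵) = 62,901,843
N ≈ √62,901,843 ≈ 7,931.1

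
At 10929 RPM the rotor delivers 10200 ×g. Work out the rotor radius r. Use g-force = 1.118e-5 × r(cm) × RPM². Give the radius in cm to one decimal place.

r ≈ 7.6 cm

10200 = 1.118 × 10⁻⁵ × r × (10929)²
r = 10200 / (1.118 × 10⁻⁵ × 119,443,041) = 10200 / 1335.373 ≈ 7.638 cm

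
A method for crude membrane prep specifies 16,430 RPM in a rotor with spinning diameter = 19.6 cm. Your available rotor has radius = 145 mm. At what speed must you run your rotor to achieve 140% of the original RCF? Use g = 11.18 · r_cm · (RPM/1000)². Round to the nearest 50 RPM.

≈ 16000 RPM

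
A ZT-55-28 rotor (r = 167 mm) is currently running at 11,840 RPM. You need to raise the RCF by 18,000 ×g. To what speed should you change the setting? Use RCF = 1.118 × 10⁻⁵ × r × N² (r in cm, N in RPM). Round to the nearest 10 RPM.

15380 RPM

r = 167 mm = 16.7 cm
Current RCF = 1.118 × 10⁻⁵ × 16.7 × (11840)² = 1.118 × 10⁻⁵ × 16.7 × 140,185,600 ≈ 26,173.5 × g
Target RCF = 26,173.5 + 18,000 = 44,173.5 × g
N² = 44,173.5 / (18.6706 × 10⁻⁵) = 236,593,896
N ≈ √236,593,896 ≈ 15,381.6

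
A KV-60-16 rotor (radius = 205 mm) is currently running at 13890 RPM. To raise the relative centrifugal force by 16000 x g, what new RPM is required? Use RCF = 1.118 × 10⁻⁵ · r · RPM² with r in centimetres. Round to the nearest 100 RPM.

N₂ ≈ 16200 RPM

r = 205 mm = 20.5 cm
Current RCF = 1.118 × 10⁻⁵ × 20.5 × (13890)² = 1.118 × 10⁻⁵ × 20.5 × 192,932,100 ≈ 44,218.1 × g
Target RCF = 44,218.1 + 16,000 = 60,218.1 × g
N² = 60,218.1 / (22.919 × 10⁻⁵) = 262,743,139
N ≈ √262,743,139 ≈ 16,209.4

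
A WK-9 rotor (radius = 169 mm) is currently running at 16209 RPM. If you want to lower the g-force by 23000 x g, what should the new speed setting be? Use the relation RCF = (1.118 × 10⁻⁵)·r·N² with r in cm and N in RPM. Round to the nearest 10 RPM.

11870 RPM

r = 169 mm = 16.9 cm
Current RCF = 1.118 × 10⁻⁵ × 16.9 × (16209)² = 1.118 × 10⁻⁵ × 16.9 × 262,731,681 ≈ 49,641 × g
Target RCF = 49,641 − 23,000 = 26,641 × g
N² = 26,641 / (18.8942 × 10⁻⁵) = 141,000,942
N ≈ √141,000,942 ≈ 11,874.4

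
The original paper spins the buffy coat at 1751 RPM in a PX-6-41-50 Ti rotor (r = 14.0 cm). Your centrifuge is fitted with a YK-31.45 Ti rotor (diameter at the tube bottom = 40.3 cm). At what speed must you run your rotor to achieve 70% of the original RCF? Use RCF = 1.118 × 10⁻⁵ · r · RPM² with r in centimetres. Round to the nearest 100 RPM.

1200 RPM

RCF = 1.118 × 10⁻⁵ × r × N²
RCF_original = 1.118 × 10⁻⁵ × 14 × (1751)² = 1.118 × 10⁻⁵ × 14 × 3,066,001 ≈ 479.9 × g
Target RCF = 0.7 × 479.9 ≈ 335.9 × g
Your rotor: r = 40.3 / 2 = 20.15 cm
335.9 = 1.118 × 10⁻⁵ × 20.15 × N²
N² = 335.9 / (22.5277 × 10⁻⁵) = 1,491,053
N ≈ √1,491,053 ≈ 1,221.1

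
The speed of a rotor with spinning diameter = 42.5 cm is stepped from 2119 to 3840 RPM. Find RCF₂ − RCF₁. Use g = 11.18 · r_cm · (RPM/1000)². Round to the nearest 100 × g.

r = 42.5 / 2 = 21.25 cm
RCF₁ = 11.18 × 21.25 × (2.119)² = 11.18 × 21.25 × 4.490161 ≈ 1,066.7 × g
RCF₂ = 11.18 × 21.25 × (3.84)² = 11.18 × 21.25 × 14.7456 ≈ 3,503.2 × g
Increase = 3,503.2 − 1,066.7 = 2,436.5

2400 g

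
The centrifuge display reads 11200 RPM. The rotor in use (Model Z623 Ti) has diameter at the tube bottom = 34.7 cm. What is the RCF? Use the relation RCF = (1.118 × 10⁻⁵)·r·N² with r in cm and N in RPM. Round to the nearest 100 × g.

RCF ≈ 24300 g

r = 34.7 / 2 = 17.35 cm
RCF = 1.118 × 10⁻⁵ × r × N²
RCF = 1.118 × 10⁻⁵ × 17.35 × (11200)² = 1.118 × 10⁻⁵ × 17.35 × 125,440,000 ≈ 24,332 × g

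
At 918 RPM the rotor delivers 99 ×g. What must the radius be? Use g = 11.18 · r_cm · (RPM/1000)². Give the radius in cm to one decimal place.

10.5 cm

RCF = 11.18 × r × (N/1000)²
99 = 11.18 × r × (0.918)²
r = 99 / (11.18 × 0.842724) = 99 / 9.421654 ≈ 10.508 cm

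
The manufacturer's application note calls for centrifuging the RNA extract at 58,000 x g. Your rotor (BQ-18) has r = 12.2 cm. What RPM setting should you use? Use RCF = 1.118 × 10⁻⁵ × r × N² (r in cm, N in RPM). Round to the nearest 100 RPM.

≈ 20600 RPM

58,000 = 1.118 × 10⁻⁵ × 12.2 × N²
N² = 58,000 / (13.6396 × 10⁻⁵) = 425,232,412
N ≈ √425,232,412 ≈ 20,621.2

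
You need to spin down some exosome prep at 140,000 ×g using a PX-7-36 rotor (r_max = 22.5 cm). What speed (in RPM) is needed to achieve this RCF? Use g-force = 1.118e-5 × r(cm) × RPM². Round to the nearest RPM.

140,000 = 1.118 × 10⁻⁵ × 22.5 × N²
N² = 140,000 / (25.155 × 10⁻⁵) = 556,549,394
N ≈ √556,549,394 ≈ 23,591.3

23591 RPM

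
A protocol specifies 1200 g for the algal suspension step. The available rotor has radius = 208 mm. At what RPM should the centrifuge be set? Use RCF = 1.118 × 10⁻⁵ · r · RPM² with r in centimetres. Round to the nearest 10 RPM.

N ≈ 2270 RPM

r = 208 mm = 20.8 cm
1,200 = 1.118 × 10⁻⁵ × 20.8 × N²
N² = 1,200 / (23.2544 × 10⁻⁵) = 5,160,314
N ≈ √5,160,314 ≈ 2,271.6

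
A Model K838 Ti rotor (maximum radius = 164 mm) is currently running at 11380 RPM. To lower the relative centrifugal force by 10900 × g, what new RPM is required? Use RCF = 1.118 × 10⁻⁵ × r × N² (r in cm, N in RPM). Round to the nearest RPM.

r = 164 mm = 16.4 cm
Current RCF = 1.118 × 10⁻⁵ × 16.4 × (11380)² = 1.118 × 10⁻⁵ × 16.4 × 129,504,400 ≈ 23,744.9 × g
Target RCF = 23,744.9 − 10,900 = 12,844.9 × g
N² = 12,844.9 / (18.3352 × 10⁻⁵) = 70,055,958
N ≈ √70,055,958 ≈ 8,369.9

N₂ ≈ 8370 RPM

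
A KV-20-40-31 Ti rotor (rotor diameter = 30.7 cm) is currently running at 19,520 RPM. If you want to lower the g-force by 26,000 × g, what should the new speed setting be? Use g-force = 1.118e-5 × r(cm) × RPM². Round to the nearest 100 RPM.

r = 30.7 / 2 = 15.35 cm
Current RCF = 1.118 × 10⁻⁵ × 15.35 × (19520)² = 1.118 × 10⁻⁵ × 15.35 × 381,030,400 ≈ 65,389.8 × g
Target RCF = 65,389.8 − 26,000 = 39,389.8 × g
N² = 39,389.8 / (17.1613 × 10⁻⁵) = 229,526,901
N ≈ √229,526,901 ≈ 15,150.1

15200 RPM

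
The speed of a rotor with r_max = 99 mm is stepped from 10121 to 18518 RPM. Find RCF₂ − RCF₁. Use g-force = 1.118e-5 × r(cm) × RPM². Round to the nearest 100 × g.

r = 99 mm = 9.9 cm
RCF₁ = 1.118 × 10⁻⁵ × 9.9 × (10121)² = 1.118 × 10⁻⁵ × 9.9 × 102,434,641 ≈ 11,337.7 × g
RCF₂ = 1.118 × 10⁻⁵ × 9.9 × (18518)² = 1.118 × 10⁻⁵ × 9.9 × 342,916,324 ≈ 37,954.7 × g
Increase = 37,954.7 − 11,337.7 = 26,617

26600 g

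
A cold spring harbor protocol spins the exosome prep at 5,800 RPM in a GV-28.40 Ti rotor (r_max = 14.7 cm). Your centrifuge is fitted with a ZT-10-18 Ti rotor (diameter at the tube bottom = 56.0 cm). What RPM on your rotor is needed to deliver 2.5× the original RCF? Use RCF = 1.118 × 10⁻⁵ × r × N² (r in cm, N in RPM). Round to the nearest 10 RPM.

RCF = 1.118 × 10⁻⁵ × r × N²
RCF_original = 1.118 × 10⁻⁵ × 14.7 × (5800)² = 1.118 × 10⁻⁵ × 14.7 × 33,640,000 ≈ 5,528.6 × g
Target RCF = 2.5 × 5,528.6 ≈ 13,821.5 × g
Your rotor: r = 56.0 / 2 = 28 cm
13,821.5 = 1.118 × 10⁻⁵ × 28 × N²
N² = 13,821.5 / (31.304 × 10⁻⁵) = 44,152,504
N ≈ √44,152,504 ≈ 6,644.7

≈ 6640 RPM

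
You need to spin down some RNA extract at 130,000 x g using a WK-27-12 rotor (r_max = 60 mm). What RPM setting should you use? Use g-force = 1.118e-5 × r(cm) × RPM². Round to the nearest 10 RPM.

r = 60 mm = 6.0 cm
RCF = 1.118 × 10⁻⁵ × r × N²
130,000 = 1.118 × 10⁻⁵ × 6 × N²
N² = 130,000 / (6.708 × 10⁻⁵) = 1,937,984,496
N ≈ √1,937,984,496 ≈ 44,022.5

≈ 44020 RPM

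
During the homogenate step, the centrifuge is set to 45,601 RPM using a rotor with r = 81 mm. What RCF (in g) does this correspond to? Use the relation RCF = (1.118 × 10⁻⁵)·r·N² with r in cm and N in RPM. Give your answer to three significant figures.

188000 g

r = 81 mm = 8.1 cm
RCF = 1.118 × 10⁻⁵ × r × N²
RCF = 1.118 × 10⁻⁵ × 8.1 × (45601)² = 1.118 × 10⁻⁵ × 8.1 × 2,079,451,201 ≈ 188,310.9 × g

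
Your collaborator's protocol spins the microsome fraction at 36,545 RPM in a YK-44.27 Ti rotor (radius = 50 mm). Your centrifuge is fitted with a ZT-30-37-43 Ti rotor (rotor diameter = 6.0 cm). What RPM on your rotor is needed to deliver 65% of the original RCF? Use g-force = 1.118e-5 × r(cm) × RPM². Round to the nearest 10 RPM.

≈ 38040 RPM

Original rotor: r = 50 mm = 5.0 cm
RCF = 1.118 × 10⁻⁵ × r × N²
RCF_original = 1.118 × 10⁻⁵ × 5 × (36545)² = 1.118 × 10⁻⁵ × 5 × 1,335,537,025 ≈ 74,656.5 × g
Target RCF = 0.65 × 74,656.5 ≈ 48,526.7 × g
Your rotor: r = 6.0 / 2 = 3 cm
48,526.7 = 1.118 × 10⁻⁵ × 3 × N²
N² = 48,526.7 / (3.354 × 10⁻⁵) = 1,446,830,650
N ≈ √1,446,830,650 ≈ 38,037.2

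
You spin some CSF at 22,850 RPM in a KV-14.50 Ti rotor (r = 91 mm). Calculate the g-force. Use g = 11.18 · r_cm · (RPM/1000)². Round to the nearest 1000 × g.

53000 × g

r = 91 mm = 9.1 cm
RCF = 11.18 × 9.1 × (22.85)² = 11.18 × 9.1 × 522.1225 ≈ 53,119.7 × g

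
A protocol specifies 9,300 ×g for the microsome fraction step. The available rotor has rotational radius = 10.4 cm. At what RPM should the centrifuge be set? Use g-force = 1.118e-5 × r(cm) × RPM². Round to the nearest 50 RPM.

N ≈ 8950 RPM

9,300 = 1.118 × 10⁻⁵ × 10.4 × N²
N² = 9,300 / (11.6272 × 10⁻⁵) = 79,984,863
N ≈ √79,984,863 ≈ 8,943.4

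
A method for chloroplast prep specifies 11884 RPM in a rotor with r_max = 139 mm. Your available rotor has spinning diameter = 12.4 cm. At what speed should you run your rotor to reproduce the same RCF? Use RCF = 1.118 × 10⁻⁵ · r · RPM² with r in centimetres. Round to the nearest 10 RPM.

17790 RPM

Original rotor: r = 139 mm = 13.9 cm
RCF = 1.118 × 10⁻⁵ × r × N²
RCF_original = 1.118 × 10⁻⁵ × 13.9 × (11884)² = 1.118 × 10⁻⁵ × 13.9 × 141,229,456 ≈ 21,947.3 × g
Your rotor: r = 12.4 / 2 = 6.2 cm
21,947.3 = 1.118 × 10⁻⁵ × 6.2 × N²
N² = 21,947.3 / (6.9316 × 10⁻⁵) = 316,626,753
N ≈ √316,626,753 ≈ 17,794.0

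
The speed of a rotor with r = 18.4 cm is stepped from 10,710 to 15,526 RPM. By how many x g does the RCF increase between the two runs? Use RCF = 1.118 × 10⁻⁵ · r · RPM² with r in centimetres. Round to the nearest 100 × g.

RCF₁ = 1.118 × 10⁻⁵ × 18.4 × (10710)² = 1.118 × 10⁻⁵ × 18.4 × 114,704,100 ≈ 23,596 × g
RCF₂ = 1.118 × 10⁻⁵ × 18.4 × (15526)² = 1.118 × 10⁻⁵ × 18.4 × 241,056,676 ≈ 49,588.3 × g
Increase = 49,588.3 − 23,596 = 25,992.3

≈ 26000 x g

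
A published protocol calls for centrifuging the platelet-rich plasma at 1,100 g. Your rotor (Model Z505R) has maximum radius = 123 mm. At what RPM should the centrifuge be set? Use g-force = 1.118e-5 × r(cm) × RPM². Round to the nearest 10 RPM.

2830 RPM

r = 123 mm = 12.3 cm
1,100 = 1.118 × 10⁻⁵ × 12.3 × N²
N² = 1,100 / (13.7514 × 10⁻⁵) = 7,999,186
N ≈ √7,999,186 ≈ 2,828.3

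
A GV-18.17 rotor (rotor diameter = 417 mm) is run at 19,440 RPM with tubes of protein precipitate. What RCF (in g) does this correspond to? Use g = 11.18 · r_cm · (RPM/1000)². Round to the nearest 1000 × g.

r = 417 mm / 2 = 208.5 mm = 20.85 cm
RCF = 11.18 × r × (N/1000)²
RCF = 11.18 × 20.85 × (19.44)² = 11.18 × 20.85 × 377.9136 ≈ 88,092.8 × g

RCF ≈ 88000 g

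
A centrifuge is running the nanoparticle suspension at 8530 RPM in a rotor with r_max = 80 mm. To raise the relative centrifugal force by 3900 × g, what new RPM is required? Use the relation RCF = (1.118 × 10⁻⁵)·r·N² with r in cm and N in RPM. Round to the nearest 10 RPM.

r = 80 mm = 8.0 cm
Current RCF = 1.118 × 10⁻⁵ × 8 × (8530)² = 1.118 × 10⁻⁵ × 8 × 72,760,900 ≈ 6,507.7 × g
Target RCF = 6,507.7 + 3,900 = 10,407.7 × g
N² = 10,407.7 / (8.944 × 10⁻⁵) = 116,365,161
N ≈ √116,365,161 ≈ 10,787.3

N₂ ≈ 10790 RPM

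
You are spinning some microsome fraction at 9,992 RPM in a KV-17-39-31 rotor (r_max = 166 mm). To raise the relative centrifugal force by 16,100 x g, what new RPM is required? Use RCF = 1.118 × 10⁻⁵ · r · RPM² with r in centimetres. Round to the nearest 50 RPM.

r = 166 mm = 16.6 cm
Current RCF = 1.118 × 10⁻⁵ × 16.6 × (9992)² = 1.118 × 10⁻⁵ × 16.6 × 99,840,064 ≈ 18,529.1 × g
Target RCF = 18,529.1 + 16,100 = 34,629.1 × g
N² = 34,629.1 / (18.5588 × 10⁻⁵) = 186,591,267
N ≈ √186,591,267 ≈ 13,659.8

13650 RPM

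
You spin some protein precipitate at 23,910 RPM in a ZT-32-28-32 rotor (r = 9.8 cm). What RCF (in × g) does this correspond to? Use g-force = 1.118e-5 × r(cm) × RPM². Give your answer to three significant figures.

RCF = 1.118 × 10⁻⁵ × r × N²
RCF = 1.118 × 10⁻⁵ × 9.8 × (23910)² = 1.118 × 10⁻⁵ × 9.8 × 571,688,100 ≈ 62,636.4 × g

62600 × g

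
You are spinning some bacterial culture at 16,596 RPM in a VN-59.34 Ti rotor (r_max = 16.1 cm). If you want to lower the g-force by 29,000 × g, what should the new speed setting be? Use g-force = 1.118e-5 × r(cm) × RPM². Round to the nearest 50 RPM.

Current RCF = 1.118 × 10⁻⁵ × 16.1 × (16596)² = 1.118 × 10⁻⁵ × 16.1 × 275,427,216 ≈ 49,576.3 × g
Target RCF = 49,576.3 − 29,000 = 20,576.3 × g
N² = 20,576.3 / (17.9998 × 10⁻⁵) = 114,314,048
N ≈ √114,314,048 ≈ 10,691.8

10700 RPM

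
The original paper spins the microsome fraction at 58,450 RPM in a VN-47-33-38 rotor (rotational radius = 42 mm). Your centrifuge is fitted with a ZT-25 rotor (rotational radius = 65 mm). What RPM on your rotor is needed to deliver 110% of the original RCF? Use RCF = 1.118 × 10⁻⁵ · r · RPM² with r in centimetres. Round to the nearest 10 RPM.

Original rotor: r = 42 mm = 4.2 cm
RCF = 1.118 × 10⁻⁵ × r × N²
RCF_original = 1.118 × 10⁻⁵ × 4.2 × (58450)² = 1.118 × 10⁻⁵ × 4.2 × 3,416,402,500 ≈ 160,420.6 × g
Target RCF = 1.1 × 160,420.6 ≈ 176,462.7 × g
Your rotor: r = 65 mm = 6.5 cm
176,462.7 = 1.118 × 10⁻⁵ × 6.5 × N²
N² = 176,462.7 / (7.267 × 10⁻⁵) = 2,428,274,391
N ≈ √2,428,274,391 ≈ 49,277.5

49280 RPM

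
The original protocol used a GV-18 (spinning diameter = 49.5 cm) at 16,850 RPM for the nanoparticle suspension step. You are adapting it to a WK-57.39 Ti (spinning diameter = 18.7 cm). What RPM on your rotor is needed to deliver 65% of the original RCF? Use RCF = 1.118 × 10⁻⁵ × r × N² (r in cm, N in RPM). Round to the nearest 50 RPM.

Original rotor: r = 49.5 / 2 = 24.75 cm
RCF_original = 1.118 × 10⁻⁵ × 24.75 × (16850)² = 1.118 × 10⁻⁵ × 24.75 × 283,922,500 ≈ 78,562.8 × g
Target RCF = 0.65 × 78,562.8 ≈ 51,065.8 × g
Your rotor: r = 18.7 / 2 = 9.35 cm
51,065.8 = 1.118 × 10⁻⁵ × 9.35 × N²
N² = 51,065.8 / (10.4533 × 10⁻⁵) = 488,513,675
N ≈ √488,513,675 ≈ 22,102.3

≈ 22100 RPM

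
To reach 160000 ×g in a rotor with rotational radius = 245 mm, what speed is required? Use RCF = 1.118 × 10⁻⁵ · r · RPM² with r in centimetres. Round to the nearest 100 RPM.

r = 245 mm = 24.5 cm
RCF = 1.118 × 10⁻⁵ × r × N²
160,000 = 1.118 × 10⁻⁵ × 24.5 × N²
N² = 160,000 / (27.391 × 10⁻⁵) = 584,133,474
N ≈ √584,133,474 ≈ 24,168.9

≈ 24200 RPM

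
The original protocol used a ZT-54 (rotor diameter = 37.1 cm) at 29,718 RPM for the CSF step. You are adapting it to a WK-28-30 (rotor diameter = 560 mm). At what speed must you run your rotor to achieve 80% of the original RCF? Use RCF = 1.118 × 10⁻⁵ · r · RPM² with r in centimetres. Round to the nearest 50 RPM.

Original rotor: r = 37.1 / 2 = 18.55 cm
RCF_original = 1.118 × 10⁻⁵ × 18.55 × (29718)² = 1.118 × 10⁻⁵ × 18.55 × 883,159,524 ≈ 183,157.6 × g
Target RCF = 0.8 × 183,157.6 ≈ 146,526.1 × g
Your rotor: r = 560 mm / 2 = 280 mm = 28 cm
146,526.1 = 1.118 × 10⁻⁵ × 28 × N²
N² = 146,526.1 / (31.304 × 10⁻⁵) = 468,074,687
N ≈ √468,074,687 ≈ 21,635.0

21650 RPM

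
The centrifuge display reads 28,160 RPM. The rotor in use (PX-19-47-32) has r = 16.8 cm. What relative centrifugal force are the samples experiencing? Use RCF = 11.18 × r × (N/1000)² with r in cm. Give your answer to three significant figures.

RCF = 11.18 × r × (N/1000)²
RCF = 11.18 × 16.8 × (28.16)² = 11.18 × 16.8 × 792.9856 ≈ 148,941.7 × g

149000 × g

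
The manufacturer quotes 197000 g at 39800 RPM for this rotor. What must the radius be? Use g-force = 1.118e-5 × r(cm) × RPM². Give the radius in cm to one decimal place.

r ≈ 11.1 cm

197000 = 1.118 × 10⁻⁵ × r × (39800)²
r = 197000 / (1.118 × 10⁻⁵ × 1,584,040,000) = 197000 / 17709.57 ≈ 11.124 cm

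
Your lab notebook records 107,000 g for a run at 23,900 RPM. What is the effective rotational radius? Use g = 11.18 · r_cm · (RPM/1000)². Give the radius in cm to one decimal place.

107000 = 11.18 × r × (23.9)²
r = 107000 / (11.18 × 571.21) = 107000 / 6386.128 ≈ 16.755 cm

≈ 16.8 cm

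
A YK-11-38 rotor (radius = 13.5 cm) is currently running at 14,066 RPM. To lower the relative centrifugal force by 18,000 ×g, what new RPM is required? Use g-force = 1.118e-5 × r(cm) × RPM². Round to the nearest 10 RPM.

8870 RPM

Current RCF = 1.118 × 10⁻⁵ × 13.5 × (14066)² = 1.118 × 10⁻⁵ × 13.5 × 197,852,356 ≈ 29,861.9 × g
Target RCF = 29,861.9 − 18,000 = 11,861.9 × g
N² = 11,861.9 / (15.093 × 10⁻⁵) = 78,592,063
N ≈ √78,592,063 ≈ 8,865.2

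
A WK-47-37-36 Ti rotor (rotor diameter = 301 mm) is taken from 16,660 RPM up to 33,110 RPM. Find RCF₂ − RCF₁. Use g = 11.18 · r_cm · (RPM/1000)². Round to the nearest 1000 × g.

r = 301 mm / 2 = 150.5 mm = 15.05 cm
RCF₁ = 11.18 × 15.05 × (16.66)² = 11.18 × 15.05 × 277.5556 ≈ 46,701.2 × g
RCF₂ = 11.18 × 15.05 × (33.11)² = 11.18 × 15.05 × 1,096.2721 ≈ 184,457.6 × g
Increase = 184,457.6 − 46,701.2 = 137,756.4

≈ 138000 g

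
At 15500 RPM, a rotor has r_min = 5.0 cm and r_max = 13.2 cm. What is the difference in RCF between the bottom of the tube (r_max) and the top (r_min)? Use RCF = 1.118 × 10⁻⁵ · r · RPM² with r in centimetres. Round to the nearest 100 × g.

RCF_max = 1.118 × 10⁻⁵ × 13.2 × (15500)² = 1.118 × 10⁻⁵ × 13.2 × 240,250,000 ≈ 35,455.1 × g
RCF_min = 1.118 × 10⁻⁵ × 5 × (15500)² = 1.118 × 10⁻⁵ × 5 × 240,250,000 ≈ 13,430 × g
ΔRCF = 35,455.1 − 13,430 = 22,025.1

ΔRCF ≈ 22000 ×g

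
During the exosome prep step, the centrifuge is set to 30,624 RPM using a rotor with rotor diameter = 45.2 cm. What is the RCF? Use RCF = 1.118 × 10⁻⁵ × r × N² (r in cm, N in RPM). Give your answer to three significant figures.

≈ 237000 × g

r = 45.2 / 2 = 22.6 cm
RCF = 1.118 × 10⁻⁵ × 22.6 × (30624)² = 1.118 × 10⁻⁵ × 22.6 × 937,829,376 ≈ 236,959.5 × g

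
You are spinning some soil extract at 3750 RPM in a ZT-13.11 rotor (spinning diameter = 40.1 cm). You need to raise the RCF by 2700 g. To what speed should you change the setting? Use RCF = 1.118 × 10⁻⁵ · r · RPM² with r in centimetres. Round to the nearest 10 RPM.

r = 40.1 / 2 = 20.05 cm
Current RCF = 1.118 × 10⁻⁵ × 20.05 × (3750)² = 1.118 × 10⁻⁵ × 20.05 × 14,062,500 ≈ 3,152.2 × g
Target RCF = 3,152.2 + 2,700 = 5,852.2 × g
N² = 5,852.2 / (22.4159 × 10⁻⁵) = 26,107,361
N ≈ √26,107,361 ≈ 5,109.5

5110 RPM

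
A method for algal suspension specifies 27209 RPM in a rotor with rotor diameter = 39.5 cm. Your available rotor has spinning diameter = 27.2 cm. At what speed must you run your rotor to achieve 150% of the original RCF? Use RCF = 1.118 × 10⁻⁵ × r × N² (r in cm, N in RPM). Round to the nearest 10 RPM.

40160 RPM

Original rotor: r = 39.5 / 2 = 19.75 cm
RCF_original = 1.118 × 10⁻⁵ × 19.75 × (27209)² = 1.118 × 10⁻⁵ × 19.75 × 740,329,681 ≈ 163,468.5 × g
Target RCF = 1.5 × 163,468.5 ≈ 245,202.8 × g
Your rotor: r = 27.2 / 2 = 13.6 cm
245,202.8 = 1.118 × 10⁻⁵ × 13.6 × N²
N² = 245,202.8 / (15.2048 × 10⁻⁵) = 1,612,667,053
N ≈ √1,612,667,053 ≈ 40,158.0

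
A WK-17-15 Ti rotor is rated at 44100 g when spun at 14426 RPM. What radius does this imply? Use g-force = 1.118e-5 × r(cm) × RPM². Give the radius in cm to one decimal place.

19.0 cm

44100 = 1.118 × 10⁻⁵ × r × (14426)²
r = 44100 / (1.118 × 10⁻⁵ × 208,109,476) = 44100 / 2326.664 ≈ 18.954 cm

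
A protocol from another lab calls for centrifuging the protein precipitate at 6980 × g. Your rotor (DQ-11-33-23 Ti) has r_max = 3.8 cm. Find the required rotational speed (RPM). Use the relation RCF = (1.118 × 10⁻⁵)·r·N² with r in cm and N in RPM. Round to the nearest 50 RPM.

≈ 12800 RPM

RCF = 1.118 × 10⁻⁵ × r × N²
6,980 = 1.118 × 10⁻⁵ × 3.8 × N²
N² = 6,980 / (4.2484 × 10⁻⁵) = 164,297,147
N ≈ √164,297,147 ≈ 12,817.8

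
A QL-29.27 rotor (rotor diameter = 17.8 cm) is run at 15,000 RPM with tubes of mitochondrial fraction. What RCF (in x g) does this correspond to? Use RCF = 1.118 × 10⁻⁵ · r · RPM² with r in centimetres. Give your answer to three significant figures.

RCF ≈ 22400 x g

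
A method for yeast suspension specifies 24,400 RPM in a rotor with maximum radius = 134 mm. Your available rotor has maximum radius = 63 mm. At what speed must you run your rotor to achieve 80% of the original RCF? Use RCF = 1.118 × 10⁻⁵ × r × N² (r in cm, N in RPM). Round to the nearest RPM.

≈ 31829 RPM

Original rotor: r = 134 mm = 13.4 cm
RCF = 1.118 × 10⁻⁵ × r × N²
RCF_original = 1.118 × 10⁻⁵ × 13.4 × (24400)² = 1.118 × 10⁻⁵ × 13.4 × 595,360,000 ≈ 89,192.1 × g
Target RCF = 0.8 × 89,192.1 ≈ 71,353.7 × g
Your rotor: r = 63 mm = 6.3 cm
71,353.7 = 1.118 × 10⁻⁵ × 6.3 × N²
N² = 71,353.7 / (7.0434 × 10⁻⁵) = 1,013,057,614
N ≈ √1,013,057,614 ≈ 31,828.6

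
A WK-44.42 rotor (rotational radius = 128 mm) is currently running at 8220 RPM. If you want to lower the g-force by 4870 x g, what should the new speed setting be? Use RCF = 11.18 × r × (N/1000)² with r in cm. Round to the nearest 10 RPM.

r = 128 mm = 12.8 cm
Current RCF = 11.18 × 12.8 × (8.22)² = 11.18 × 12.8 × 67.5684 ≈ 9,669.3 × g
Target RCF = 9,669.3 − 4,870 = 4,799.3 × g
(N/1000)² = 4,799.3 / 143.104 = 33.53715
N = 1000 × √33.53715 ≈ 5,791.1

5790 RPM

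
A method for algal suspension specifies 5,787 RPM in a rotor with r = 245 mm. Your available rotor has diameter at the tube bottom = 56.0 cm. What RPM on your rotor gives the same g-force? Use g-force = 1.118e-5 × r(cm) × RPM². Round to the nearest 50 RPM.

5400 RPM

Original rotor: r = 245 mm = 24.5 cm
RCF_original = 1.118 × 10⁻⁵ × 24.5 × (5787)² = 1.118 × 10⁻⁵ × 24.5 × 33,489,369 ≈ 9,173.1 × g
Your rotor: r = 56.0 / 2 = 28 cm
9,173.1 = 1.118 × 10⁻⁵ × 28 × N²
N² = 9,173.1 / (31.304 × 10⁻⁵) = 29,303,284
N ≈ √29,303,284 ≈ 5,413.3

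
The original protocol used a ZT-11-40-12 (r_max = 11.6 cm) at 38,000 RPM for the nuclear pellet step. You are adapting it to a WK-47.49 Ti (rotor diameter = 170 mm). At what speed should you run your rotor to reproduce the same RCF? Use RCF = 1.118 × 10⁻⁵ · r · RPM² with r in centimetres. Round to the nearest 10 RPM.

44390 RPM

RCF_original = 1.118 × 10⁻⁵ × 11.6 × (38000)² = 1.118 × 10⁻⁵ × 11.6 × 1,444,000,000 ≈ 187,269.5 × g
Your rotor: r = 170 mm / 2 = 85 mm = 8.5 cm
187,269.5 = 1.118 × 10⁻⁵ × 8.5 × N²
N² = 187,269.5 / (9.503 × 10⁻⁵) = 1,970,635,589
N ≈ √1,970,635,589 ≈ 44,391.8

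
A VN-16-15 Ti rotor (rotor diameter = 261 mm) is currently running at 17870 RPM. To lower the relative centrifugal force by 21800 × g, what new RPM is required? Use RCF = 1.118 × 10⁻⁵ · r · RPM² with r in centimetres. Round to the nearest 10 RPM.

r = 261 mm / 2 = 130.5 mm = 13.05 cm
Current RCF = 1.118 × 10⁻⁵ × 13.05 × (17870)² = 1.118 × 10⁻⁵ × 13.05 × 319,336,900 ≈ 46,590.9 × g
Target RCF = 46,590.9 − 21,800 = 24,790.9 × g
N² = 24,790.9 / (14.5899 × 10⁻⁵) = 169,918,231
N ≈ √169,918,231 ≈ 13,035.3

≈ 13040 RPM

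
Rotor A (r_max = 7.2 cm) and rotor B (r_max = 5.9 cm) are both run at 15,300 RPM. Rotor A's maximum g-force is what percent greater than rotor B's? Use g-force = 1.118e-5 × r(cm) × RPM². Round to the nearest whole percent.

At equal RPM, RCF scales linearly with r: ratio = 7.2 / 5.9 = 1.2203.
So rotor A delivers 22.0% more g-force.

22%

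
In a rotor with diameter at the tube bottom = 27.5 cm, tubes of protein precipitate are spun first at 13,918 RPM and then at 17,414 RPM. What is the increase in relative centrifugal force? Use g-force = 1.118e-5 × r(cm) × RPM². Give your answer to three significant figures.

16800 g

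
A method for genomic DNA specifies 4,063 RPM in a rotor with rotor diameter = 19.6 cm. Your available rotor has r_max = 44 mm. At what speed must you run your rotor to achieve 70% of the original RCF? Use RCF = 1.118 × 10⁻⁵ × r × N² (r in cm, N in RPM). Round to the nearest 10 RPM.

Original rotor: r = 19.6 / 2 = 9.8 cm
RCF_original = 1.118 × 10⁻⁵ × 9.8 × (4063)² = 1.118 × 10⁻⁵ × 9.8 × 16,507,969 ≈ 1,808.7 × g
Target RCF = 0.7 × 1,808.7 ≈ 1,266.1 × g
Your rotor: r = 44 mm = 4.4 cm
1,266.1 = 1.118 × 10⁻⁵ × 4.4 × N²
N² = 1,266.1 / (4.9192 × 10⁻⁵) = 25,737,925
N ≈ √25,737,925 ≈ 5,073.3

≈ 5070 RPM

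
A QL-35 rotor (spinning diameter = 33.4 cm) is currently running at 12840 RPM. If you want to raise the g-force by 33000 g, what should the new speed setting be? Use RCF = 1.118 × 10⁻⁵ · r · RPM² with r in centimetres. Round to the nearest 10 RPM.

18480 RPM

r = 33.4 / 2 = 16.7 cm
Current RCF = 1.118 × 10⁻⁵ × 16.7 × (12840)² = 1.118 × 10⁻⁵ × 16.7 × 164,865,600 ≈ 30,781.4 × g
Target RCF = 30,781.4 + 33,000 = 63,781.4 × g
N² = 63,781.4 / (18.6706 × 10⁻⁵) = 341,614,088
N ≈ √341,614,088 ≈ 18,482.8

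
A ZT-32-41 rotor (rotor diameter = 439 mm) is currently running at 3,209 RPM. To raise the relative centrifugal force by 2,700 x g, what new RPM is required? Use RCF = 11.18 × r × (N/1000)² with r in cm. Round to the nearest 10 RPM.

r = 439 mm / 2 = 219.5 mm = 21.95 cm
Current RCF = 11.18 × 21.95 × (3.209)² = 11.18 × 21.95 × 10.297681 ≈ 2,527.1 × g
Target RCF = 2,527.1 + 2,700 = 5,227.1 × g
(N/1000)² = 5,227.1 / 245.401 = 21.30024
N = 1000 × √21.30024 ≈ 4,615.2

N₂ ≈ 4620 RPM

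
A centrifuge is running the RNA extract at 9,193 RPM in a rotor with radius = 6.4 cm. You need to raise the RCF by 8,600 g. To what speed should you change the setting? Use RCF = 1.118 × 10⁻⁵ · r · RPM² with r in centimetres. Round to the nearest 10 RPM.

N₂ ≈ 14310 RPM

Current RCF = 1.118 × 10⁻⁵ × 6.4 × (9193)² = 1.118 × 10⁻⁵ × 6.4 × 84,511,249 ≈ 6,046.9 × g
Target RCF = 6,046.9 + 8,600 = 14,646.9 × g
N² = 14,646.9 / (7.1552 × 10⁻⁵) = 204,702,873
N ≈ √204,702,873 ≈ 14,307.4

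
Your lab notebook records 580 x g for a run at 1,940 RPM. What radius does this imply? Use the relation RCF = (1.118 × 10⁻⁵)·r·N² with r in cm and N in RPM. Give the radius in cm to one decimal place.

580 = 1.118 × 10⁻⁵ × r × (1940)²
r = 580 / (1.118 × 10⁻⁵ × 3,763,600) = 580 / 42.07705 ≈ 13.784 cm

r ≈ 13.8 cm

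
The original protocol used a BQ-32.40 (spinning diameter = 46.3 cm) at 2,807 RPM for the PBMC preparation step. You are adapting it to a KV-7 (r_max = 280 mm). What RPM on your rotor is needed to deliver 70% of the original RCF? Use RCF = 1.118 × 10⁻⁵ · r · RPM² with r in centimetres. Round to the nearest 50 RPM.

Original rotor: r = 46.3 / 2 = 23.15 cm
RCF_original = 1.118 × 10⁻⁵ × 23.15 × (2807)² = 1.118 × 10⁻⁵ × 23.15 × 7,879,249 ≈ 2,039.3 × g
Target RCF = 0.7 × 2,039.3 ≈ 1,427.5 × g
Your rotor: r = 280 mm = 28.0 cm
1,427.5 = 1.118 × 10⁻⁵ × 28 × N²
N² = 1,427.5 / (31.304 × 10⁻⁵) = 4,560,120
N ≈ √4,560,120 ≈ 2,135.4

2150 RPM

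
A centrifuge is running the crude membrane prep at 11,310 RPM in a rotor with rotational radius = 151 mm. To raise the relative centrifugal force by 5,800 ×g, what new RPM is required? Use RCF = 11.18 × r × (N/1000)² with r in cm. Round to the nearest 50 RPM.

r = 151 mm = 15.1 cm
Current RCF = 11.18 × 15.1 × (11.31)² = 11.18 × 15.1 × 127.9161 ≈ 21,594.5 × g
Target RCF = 21,594.5 + 5,800 = 27,394.5 × g
(N/1000)² = 27,394.5 / 168.818 = 162.2724
N = 1000 × √162.2724 ≈ 12,738.6

N₂ ≈ 12750 RPM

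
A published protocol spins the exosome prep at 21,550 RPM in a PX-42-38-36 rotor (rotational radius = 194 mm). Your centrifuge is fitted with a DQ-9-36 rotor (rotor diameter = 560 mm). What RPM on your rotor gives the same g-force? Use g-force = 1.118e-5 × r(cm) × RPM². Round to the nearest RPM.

Original rotor: r = 194 mm = 19.4 cm
RCF = 1.118 × 10⁻⁵ × r × N²
RCF_original = 1.118 × 10⁻⁵ × 19.4 × (21550)² = 1.118 × 10⁻⁵ × 19.4 × 464,402,500 ≈ 100,725.2 × g
Your rotor: r = 560 mm / 2 = 280 mm = 28 cm
100,725.2 = 1.118 × 10⁻⁵ × 28 × N²
N² = 100,725.2 / (31.304 × 10⁻⁵) = 321,764,631
N ≈ √321,764,631 ≈ 17,937.8

17938 RPM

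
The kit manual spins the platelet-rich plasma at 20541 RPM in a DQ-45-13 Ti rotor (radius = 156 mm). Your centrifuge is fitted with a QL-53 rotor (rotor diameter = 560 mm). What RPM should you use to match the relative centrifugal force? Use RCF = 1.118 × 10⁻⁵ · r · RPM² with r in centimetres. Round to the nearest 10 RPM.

Original rotor: r = 156 mm = 15.6 cm
RCF = 1.118 × 10⁻⁵ × r × N²
RCF_original = 1.118 × 10⁻⁵ × 15.6 × (20541)² = 1.118 × 10⁻⁵ × 15.6 × 421,932,681 ≈ 73,588.4 × g
Your rotor: r = 560 mm / 2 = 280 mm = 28 cm
73,588.4 = 1.118 × 10⁻⁵ × 28 × N²
N² = 73,588.4 / (31.304 × 10⁻⁵) = 235,076,668
N ≈ √235,076,668 ≈ 15,332.2

≈ 15330 RPM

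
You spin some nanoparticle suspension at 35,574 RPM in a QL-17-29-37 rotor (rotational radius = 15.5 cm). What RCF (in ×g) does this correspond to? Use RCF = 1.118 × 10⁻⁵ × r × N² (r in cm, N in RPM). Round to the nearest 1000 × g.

RCF = 1.118 × 10⁻⁵ × 15.5 × (35574)² = 1.118 × 10⁻⁵ × 15.5 × 1,265,509,476 ≈ 219,300.1 × g

219000 ×g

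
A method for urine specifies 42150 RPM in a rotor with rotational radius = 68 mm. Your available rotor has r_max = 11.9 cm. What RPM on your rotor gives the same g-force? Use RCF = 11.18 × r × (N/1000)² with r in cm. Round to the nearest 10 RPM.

Original rotor: r = 68 mm = 6.8 cm
RCF_original = 11.18 × 6.8 × (42.15)² = 11.18 × 6.8 × 1,776.6225 ≈ 135,065.9 × g
135,065.9 = 11.18 × 11.9 × (N/1000)²
(N/1000)² = 135,065.9 / 133.042 = 1015.212
N = 1000 × √1015.212 ≈ 31,862.4

31860 RPM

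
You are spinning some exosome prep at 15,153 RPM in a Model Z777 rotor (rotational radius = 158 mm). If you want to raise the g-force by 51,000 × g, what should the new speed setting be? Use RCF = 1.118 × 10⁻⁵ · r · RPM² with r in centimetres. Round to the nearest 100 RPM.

r = 158 mm = 15.8 cm
Current RCF = 1.118 × 10⁻⁵ × 15.8 × (15153)² = 1.118 × 10⁻⁵ × 15.8 × 229,613,409 ≈ 40,559.8 × g
Target RCF = 40,559.8 + 51,000 = 91,559.8 × g
N² = 91,559.8 / (17.6644 × 10⁻⁵) = 518,329,522
N ≈ √518,329,522 ≈ 22,766.9

N₂ ≈ 22800 RPM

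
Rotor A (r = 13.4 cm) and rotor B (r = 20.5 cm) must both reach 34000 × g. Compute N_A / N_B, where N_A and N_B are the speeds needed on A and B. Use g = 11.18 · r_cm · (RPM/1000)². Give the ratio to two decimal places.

1.24

At fixed RCF, N ∝ 1/√r, so N_A/N_B = √(r_B/r_A) = √(20.5/13.4) = √1.529851 = 1.2369.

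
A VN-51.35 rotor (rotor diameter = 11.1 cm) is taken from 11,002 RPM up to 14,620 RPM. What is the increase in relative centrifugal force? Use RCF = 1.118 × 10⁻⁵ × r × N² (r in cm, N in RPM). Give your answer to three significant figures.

r = 11.1 / 2 = 5.55 cm
RCF₁ = 1.118 × 10⁻⁵ × 5.55 × (11002)² = 1.118 × 10⁻⁵ × 5.55 × 121,044,004 ≈ 7,510.7 × g
RCF₂ = 1.118 × 10⁻⁵ × 5.55 × (14620)² = 1.118 × 10⁻⁵ × 5.55 × 213,744,400 ≈ 13,262.6 × g
Increase = 13,262.6 − 7,510.7 = 5,751.9

5750 x g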